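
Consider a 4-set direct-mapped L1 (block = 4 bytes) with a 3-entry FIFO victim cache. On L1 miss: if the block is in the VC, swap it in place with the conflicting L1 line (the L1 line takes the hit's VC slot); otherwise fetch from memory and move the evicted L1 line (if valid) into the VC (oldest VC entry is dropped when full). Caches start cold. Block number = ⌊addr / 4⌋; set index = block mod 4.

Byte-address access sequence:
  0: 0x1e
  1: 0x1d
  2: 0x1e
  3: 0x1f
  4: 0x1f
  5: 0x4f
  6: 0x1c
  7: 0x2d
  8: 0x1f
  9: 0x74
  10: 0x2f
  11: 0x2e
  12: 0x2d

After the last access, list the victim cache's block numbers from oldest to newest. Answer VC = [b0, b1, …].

VC = [19, 7]

0: 0x1e (blk 7, set 3) → MISS  vc=[]
1: 0x1d (blk 7, set 3) → L1-HIT  vc=[]
2: 0x1e (blk 7, set 3) → L1-HIT  vc=[]
3: 0x1f (blk 7, set 3) → L1-HIT  vc=[]
4: 0x1f (blk 7, set 3) → L1-HIT  vc=[]
5: 0x4f (blk 19, set 3) → MISS  vc=[7]
6: 0x1c (blk 7, set 3) → VC-HIT  vc=[19]
7: 0x2d (blk 11, set 3) → MISS  vc=[19, 7]
8: 0x1f (blk 7, set 3) → VC-HIT  vc=[19, 11]
9: 0x74 (blk 29, set 1) → MISS  vc=[19, 11]
10: 0x2f (blk 11, set 3) → VC-HIT  vc=[19, 7]
11: 0x2e (blk 11, set 3) → L1-HIT  vc=[19, 7]
12: 0x2d (blk 11, set 3) → L1-HIT  vc=[19, 7]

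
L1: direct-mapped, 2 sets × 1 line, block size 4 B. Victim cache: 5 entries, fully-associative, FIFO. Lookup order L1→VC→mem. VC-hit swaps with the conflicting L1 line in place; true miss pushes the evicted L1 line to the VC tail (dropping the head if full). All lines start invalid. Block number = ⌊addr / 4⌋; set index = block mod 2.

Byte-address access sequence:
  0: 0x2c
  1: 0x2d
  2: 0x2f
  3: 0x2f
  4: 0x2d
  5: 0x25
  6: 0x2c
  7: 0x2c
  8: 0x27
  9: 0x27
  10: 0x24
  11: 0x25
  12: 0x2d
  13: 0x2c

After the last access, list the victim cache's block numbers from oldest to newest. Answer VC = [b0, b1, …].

VC = [9]

0: 0x2c (blk 11, set 1) → MISS  vc=[]
1: 0x2d (blk 11, set 1) → L1-HIT  vc=[]
2: 0x2f (blk 11, set 1) → L1-HIT  vc=[]
3: 0x2f (blk 11, set 1) → L1-HIT  vc=[]
4: 0x2d (blk 11, set 1) → L1-HIT  vc=[]
5: 0x25 (blk 9, set 1) → MISS  vc=[11]
6: 0x2c (blk 11, set 1) → VC-HIT  vc=[9]
7: 0x2c (blk 11, set 1) → L1-HIT  vc=[9]
8: 0x27 (blk 9, set 1) → VC-HIT  vc=[11]
9: 0x27 (blk 9, set 1) → L1-HIT  vc=[11]
10: 0x24 (blk 9, set 1) → L1-HIT  vc=[11]
11: 0x25 (blk 9, set 1) → L1-HIT  vc=[11]
12: 0x2d (blk 11, set 1) → VC-HIT  vc=[9]
13: 0x2c (blk 11, set 1) → L1-HIT  vc=[9]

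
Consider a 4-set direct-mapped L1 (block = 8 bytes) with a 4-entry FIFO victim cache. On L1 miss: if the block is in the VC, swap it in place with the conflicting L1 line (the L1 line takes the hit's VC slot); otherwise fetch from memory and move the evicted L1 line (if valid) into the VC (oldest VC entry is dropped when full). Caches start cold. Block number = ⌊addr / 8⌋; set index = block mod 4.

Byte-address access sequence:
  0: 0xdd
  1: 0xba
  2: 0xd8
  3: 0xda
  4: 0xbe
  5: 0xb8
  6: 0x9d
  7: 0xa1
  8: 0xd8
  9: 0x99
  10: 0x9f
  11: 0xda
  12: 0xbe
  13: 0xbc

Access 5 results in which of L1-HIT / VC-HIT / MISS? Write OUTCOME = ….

#0 0xdd→b27/s3 MISS; vc=[]
#1 0xba→b23/s3 MISS; vc=[27]
#2 0xd8→b27/s3 VC-HIT; vc=[23]
#3 0xda→b27/s3 L1-HIT; vc=[23]
#4 0xbe→b23/s3 VC-HIT; vc=[27]
#5 0xb8→b23/s3 L1-HIT; vc=[27]
#6 0x9d→b19/s3 MISS; vc=[27,23]
#7 0xa1→b20/s0 MISS; vc=[27,23]
#8 0xd8→b27/s3 VC-HIT; vc=[19,23]
#9 0x99→b19/s3 VC-HIT; vc=[27,23]
#10 0x9f→b19/s3 L1-HIT; vc=[27,23]
#11 0xda→b27/s3 VC-HIT; vc=[19,23]
#12 0xbe→b23/s3 VC-HIT; vc=[19,27]
#13 0xbc→b23/s3 L1-HIT; vc=[19,27]

OUTCOME = L1-HIT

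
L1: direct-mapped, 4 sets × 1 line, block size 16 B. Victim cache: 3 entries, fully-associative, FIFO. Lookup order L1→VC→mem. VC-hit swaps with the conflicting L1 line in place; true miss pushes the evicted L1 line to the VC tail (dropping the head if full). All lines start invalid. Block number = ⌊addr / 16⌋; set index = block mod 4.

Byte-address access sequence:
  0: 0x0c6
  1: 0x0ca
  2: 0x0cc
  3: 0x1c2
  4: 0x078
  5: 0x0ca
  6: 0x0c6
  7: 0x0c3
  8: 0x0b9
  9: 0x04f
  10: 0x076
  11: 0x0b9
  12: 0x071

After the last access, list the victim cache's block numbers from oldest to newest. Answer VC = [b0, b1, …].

#0 0xc6→b12/s0 MISS; vc=[]
#1 0xca→b12/s0 L1-HIT; vc=[]
#2 0xcc→b12/s0 L1-HIT; vc=[]
#3 0x1c2→b28/s0 MISS; vc=[12]
#4 0x78→b7/s3 MISS; vc=[12]
#5 0xca→b12/s0 VC-HIT; vc=[28]
#6 0xc6→b12/s0 L1-HIT; vc=[28]
#7 0xc3→b12/s0 L1-HIT; vc=[28]
#8 0xb9→b11/s3 MISS; vc=[28,7]
#9 0x4f→b4/s0 MISS; vc=[28,7,12]
#10 0x76→b7/s3 VC-HIT; vc=[28,11,12]
#11 0xb9→b11/s3 VC-HIT; vc=[28,7,12]
#12 0x71→b7/s3 VC-HIT; vc=[28,11,12]

VC = [28, 11, 12]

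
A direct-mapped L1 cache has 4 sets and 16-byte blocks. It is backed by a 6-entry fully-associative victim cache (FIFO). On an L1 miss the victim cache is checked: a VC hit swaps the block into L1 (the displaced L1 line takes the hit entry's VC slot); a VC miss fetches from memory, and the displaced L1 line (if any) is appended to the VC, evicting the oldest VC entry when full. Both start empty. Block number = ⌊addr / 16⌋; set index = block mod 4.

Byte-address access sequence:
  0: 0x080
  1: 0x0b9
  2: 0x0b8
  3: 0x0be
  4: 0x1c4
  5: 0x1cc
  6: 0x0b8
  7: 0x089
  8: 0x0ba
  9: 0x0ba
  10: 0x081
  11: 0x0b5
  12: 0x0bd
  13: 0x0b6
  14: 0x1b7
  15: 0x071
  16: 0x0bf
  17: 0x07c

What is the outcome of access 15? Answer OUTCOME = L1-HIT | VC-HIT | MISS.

#0 0x80→b8/s0 MISS; vc=[]
#1 0xb9→b11/s3 MISS; vc=[]
#2 0xb8→b11/s3 L1-HIT; vc=[]
#3 0xbe→b11/s3 L1-HIT; vc=[]
#4 0x1c4→b28/s0 MISS; vc=[8]
#5 0x1cc→b28/s0 L1-HIT; vc=[8]
#6 0xb8→b11/s3 L1-HIT; vc=[8]
#7 0x89→b8/s0 VC-HIT; vc=[28]
#8 0xba→b11/s3 L1-HIT; vc=[28]
#9 0xba→b11/s3 L1-HIT; vc=[28]
#10 0x81→b8/s0 L1-HIT; vc=[28]
#11 0xb5→b11/s3 L1-HIT; vc=[28]
#12 0xbd→b11/s3 L1-HIT; vc=[28]
#13 0xb6→b11/s3 L1-HIT; vc=[28]
#14 0x1b7→b27/s3 MISS; vc=[28,11]
#15 0x71→b7/s3 MISS; vc=[28,11,27]
#16 0xbf→b11/s3 VC-HIT; vc=[28,7,27]
#17 0x7c→b7/s3 VC-HIT; vc=[28,11,27]

OUTCOME = MISS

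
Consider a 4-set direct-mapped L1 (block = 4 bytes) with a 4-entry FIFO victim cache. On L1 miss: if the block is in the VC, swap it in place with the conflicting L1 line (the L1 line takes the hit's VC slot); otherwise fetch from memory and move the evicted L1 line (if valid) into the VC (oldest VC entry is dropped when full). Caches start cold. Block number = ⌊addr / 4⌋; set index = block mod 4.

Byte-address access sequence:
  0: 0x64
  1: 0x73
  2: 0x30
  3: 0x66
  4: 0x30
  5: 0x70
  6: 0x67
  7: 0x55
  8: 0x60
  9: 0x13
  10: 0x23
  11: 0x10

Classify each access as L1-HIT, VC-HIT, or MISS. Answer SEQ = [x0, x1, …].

0: 0x64 (blk 25, set 1) → MISS  vc=[]
1: 0x73 (blk 28, set 0) → MISS  vc=[]
2: 0x30 (blk 12, set 0) → MISS  vc=[28]
3: 0x66 (blk 25, set 1) → L1-HIT  vc=[28]
4: 0x30 (blk 12, set 0) → L1-HIT  vc=[28]
5: 0x70 (blk 28, set 0) → VC-HIT  vc=[12]
6: 0x67 (blk 25, set 1) → L1-HIT  vc=[12]
7: 0x55 (blk 21, set 1) → MISS  vc=[12, 25]
8: 0x60 (blk 24, set 0) → MISS  vc=[12, 25, 28]
9: 0x13 (blk 4, set 0) → MISS  vc=[12, 25, 28, 24]
10: 0x23 (blk 8, set 0) → MISS  vc=[25, 28, 24, 4]
11: 0x10 (blk 4, set 0) → VC-HIT  vc=[25, 28, 24, 8]

SEQ = [MISS, MISS, MISS, L1-HIT, L1-HIT, VC-HIT, L1-HIT, MISS, MISS, MISS, MISS, VC-HIT]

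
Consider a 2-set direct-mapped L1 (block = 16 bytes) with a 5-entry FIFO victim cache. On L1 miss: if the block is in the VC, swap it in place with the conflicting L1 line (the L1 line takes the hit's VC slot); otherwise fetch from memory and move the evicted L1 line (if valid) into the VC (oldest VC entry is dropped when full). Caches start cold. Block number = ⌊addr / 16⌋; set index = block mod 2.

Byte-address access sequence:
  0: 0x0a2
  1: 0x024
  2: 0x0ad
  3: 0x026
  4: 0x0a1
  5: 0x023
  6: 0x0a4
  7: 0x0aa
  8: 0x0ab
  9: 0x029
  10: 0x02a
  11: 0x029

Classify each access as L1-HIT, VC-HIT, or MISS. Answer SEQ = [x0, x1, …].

#0 0xa2→b10/s0 MISS; vc=[]
#1 0x24→b2/s0 MISS; vc=[10]
#2 0xad→b10/s0 VC-HIT; vc=[2]
#3 0x26→b2/s0 VC-HIT; vc=[10]
#4 0xa1→b10/s0 VC-HIT; vc=[2]
#5 0x23→b2/s0 VC-HIT; vc=[10]
#6 0xa4→b10/s0 VC-HIT; vc=[2]
#7 0xaa→b10/s0 L1-HIT; vc=[2]
#8 0xab→b10/s0 L1-HIT; vc=[2]
#9 0x29→b2/s0 VC-HIT; vc=[10]
#10 0x2a→b2/s0 L1-HIT; vc=[10]
#11 0x29→b2/s0 L1-HIT; vc=[10]

SEQ = [MISS, MISS, VC-HIT, VC-HIT, VC-HIT, VC-HIT, VC-HIT, L1-HIT, L1-HIT, VC-HIT, L1-HIT, L1-HIT]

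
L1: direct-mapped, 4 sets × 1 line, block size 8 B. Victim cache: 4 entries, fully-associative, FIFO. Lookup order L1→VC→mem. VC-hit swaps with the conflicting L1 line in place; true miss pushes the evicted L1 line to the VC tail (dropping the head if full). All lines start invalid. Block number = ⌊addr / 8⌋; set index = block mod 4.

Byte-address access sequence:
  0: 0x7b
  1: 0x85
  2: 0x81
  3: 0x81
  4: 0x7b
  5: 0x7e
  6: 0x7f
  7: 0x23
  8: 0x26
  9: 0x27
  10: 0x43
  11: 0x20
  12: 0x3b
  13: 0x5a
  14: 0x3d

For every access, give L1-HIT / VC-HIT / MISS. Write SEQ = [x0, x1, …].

SEQ = [MISS, MISS, L1-HIT, L1-HIT, L1-HIT, L1-HIT, L1-HIT, MISS, L1-HIT, L1-HIT, MISS, VC-HIT, MISS, MISS, VC-HIT]

0: 0x7b (blk 15, set 3) → MISS  vc=[]
1: 0x85 (blk 16, set 0) → MISS  vc=[]
2: 0x81 (blk 16, set 0) → L1-HIT  vc=[]
3: 0x81 (blk 16, set 0) → L1-HIT  vc=[]
4: 0x7b (blk 15, set 3) → L1-HIT  vc=[]
5: 0x7e (blk 15, set 3) → L1-HIT  vc=[]
6: 0x7f (blk 15, set 3) → L1-HIT  vc=[]
7: 0x23 (blk 4, set 0) → MISS  vc=[16]
8: 0x26 (blk 4, set 0) → L1-HIT  vc=[16]
9: 0x27 (blk 4, set 0) → L1-HIT  vc=[16]
10: 0x43 (blk 8, set 0) → MISS  vc=[16, 4]
11: 0x20 (blk 4, set 0) → VC-HIT  vc=[16, 8]
12: 0x3b (blk 7, set 3) → MISS  vc=[16, 8, 15]
13: 0x5a (blk 11, set 3) → MISS  vc=[16, 8, 15, 7]
14: 0x3d (blk 7, set 3) → VC-HIT  vc=[16, 8, 15, 11]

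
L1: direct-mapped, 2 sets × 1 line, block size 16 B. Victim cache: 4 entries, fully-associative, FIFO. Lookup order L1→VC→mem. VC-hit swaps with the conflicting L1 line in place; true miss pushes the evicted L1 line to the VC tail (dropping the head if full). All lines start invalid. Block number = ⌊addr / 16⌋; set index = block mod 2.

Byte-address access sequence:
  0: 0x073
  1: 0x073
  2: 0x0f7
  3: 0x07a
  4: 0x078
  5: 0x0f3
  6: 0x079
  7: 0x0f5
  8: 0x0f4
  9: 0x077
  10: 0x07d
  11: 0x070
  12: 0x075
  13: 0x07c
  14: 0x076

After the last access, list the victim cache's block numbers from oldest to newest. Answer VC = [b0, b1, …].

  [0] addr=0x73 blk=7 s=1: MISS | VC []
  [1] addr=0x73 blk=7 s=1: L1-HIT | VC []
  [2] addr=0xf7 blk=15 s=1: MISS | VC [7]
  [3] addr=0x7a blk=7 s=1: VC-HIT | VC [15]
  [4] addr=0x78 blk=7 s=1: L1-HIT | VC [15]
  [5] addr=0xf3 blk=15 s=1: VC-HIT | VC [7]
  [6] addr=0x79 blk=7 s=1: VC-HIT | VC [15]
  [7] addr=0xf5 blk=15 s=1: VC-HIT | VC [7]
  [8] addr=0xf4 blk=15 s=1: L1-HIT | VC [7]
  [9] addr=0x77 blk=7 s=1: VC-HIT | VC [15]
  [10] addr=0x7d blk=7 s=1: L1-HIT | VC [15]
  [11] addr=0x70 blk=7 s=1: L1-HIT | VC [15]
  [12] addr=0x75 blk=7 s=1: L1-HIT | VC [15]
  [13] addr=0x7c blk=7 s=1: L1-HIT | VC [15]
  [14] addr=0x76 blk=7 s=1: L1-HIT | VC [15]

VC = [15]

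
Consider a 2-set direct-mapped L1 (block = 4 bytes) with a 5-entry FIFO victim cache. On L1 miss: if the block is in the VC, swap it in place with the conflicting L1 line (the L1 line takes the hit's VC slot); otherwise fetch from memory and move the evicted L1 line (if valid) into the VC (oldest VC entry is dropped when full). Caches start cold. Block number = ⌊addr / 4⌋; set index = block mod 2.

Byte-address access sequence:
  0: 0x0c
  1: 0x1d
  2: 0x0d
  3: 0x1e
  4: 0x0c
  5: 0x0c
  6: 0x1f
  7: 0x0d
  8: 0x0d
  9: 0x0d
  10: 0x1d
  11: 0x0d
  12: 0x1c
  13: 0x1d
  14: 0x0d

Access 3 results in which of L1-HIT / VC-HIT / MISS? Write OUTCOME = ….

0: 0xc (blk 3, set 1) → MISS  vc=[]
1: 0x1d (blk 7, set 1) → MISS  vc=[3]
2: 0xd (blk 3, set 1) → VC-HIT  vc=[7]
3: 0x1e (blk 7, set 1) → VC-HIT  vc=[3]
4: 0xc (blk 3, set 1) → VC-HIT  vc=[7]
5: 0xc (blk 3, set 1) → L1-HIT  vc=[7]
6: 0x1f (blk 7, set 1) → VC-HIT  vc=[3]
7: 0xd (blk 3, set 1) → VC-HIT  vc=[7]
8: 0xd (blk 3, set 1) → L1-HIT  vc=[7]
9: 0xd (blk 3, set 1) → L1-HIT  vc=[7]
10: 0x1d (blk 7, set 1) → VC-HIT  vc=[3]
11: 0xd (blk 3, set 1) → VC-HIT  vc=[7]
12: 0x1c (blk 7, set 1) → VC-HIT  vc=[3]
13: 0x1d (blk 7, set 1) → L1-HIT  vc=[3]
14: 0xd (blk 3, set 1) → VC-HIT  vc=[7]

OUTCOME = VC-HIT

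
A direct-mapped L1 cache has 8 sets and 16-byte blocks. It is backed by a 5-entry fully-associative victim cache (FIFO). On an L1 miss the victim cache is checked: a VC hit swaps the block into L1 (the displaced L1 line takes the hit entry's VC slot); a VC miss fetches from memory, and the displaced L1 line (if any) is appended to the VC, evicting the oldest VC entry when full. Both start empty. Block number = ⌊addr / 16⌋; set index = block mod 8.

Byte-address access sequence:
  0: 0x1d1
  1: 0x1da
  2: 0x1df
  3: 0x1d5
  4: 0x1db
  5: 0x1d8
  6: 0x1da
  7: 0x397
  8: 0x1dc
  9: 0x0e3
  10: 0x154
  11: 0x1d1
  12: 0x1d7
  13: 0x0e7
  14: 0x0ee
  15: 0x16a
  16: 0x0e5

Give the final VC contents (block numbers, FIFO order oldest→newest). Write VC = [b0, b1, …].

VC = [21, 22]

#0 0x1d1→b29/s5 MISS; vc=[]
#1 0x1da→b29/s5 L1-HIT; vc=[]
#2 0x1df→b29/s5 L1-HIT; vc=[]
#3 0x1d5→b29/s5 L1-HIT; vc=[]
#4 0x1db→b29/s5 L1-HIT; vc=[]
#5 0x1d8→b29/s5 L1-HIT; vc=[]
#6 0x1da→b29/s5 L1-HIT; vc=[]
#7 0x397→b57/s1 MISS; vc=[]
#8 0x1dc→b29/s5 L1-HIT; vc=[]
#9 0xe3→b14/s6 MISS; vc=[]
#10 0x154→b21/s5 MISS; vc=[29]
#11 0x1d1→b29/s5 VC-HIT; vc=[21]
#12 0x1d7→b29/s5 L1-HIT; vc=[21]
#13 0xe7→b14/s6 L1-HIT; vc=[21]
#14 0xee→b14/s6 L1-HIT; vc=[21]
#15 0x16a→b22/s6 MISS; vc=[21,14]
#16 0xe5→b14/s6 VC-HIT; vc=[21,22]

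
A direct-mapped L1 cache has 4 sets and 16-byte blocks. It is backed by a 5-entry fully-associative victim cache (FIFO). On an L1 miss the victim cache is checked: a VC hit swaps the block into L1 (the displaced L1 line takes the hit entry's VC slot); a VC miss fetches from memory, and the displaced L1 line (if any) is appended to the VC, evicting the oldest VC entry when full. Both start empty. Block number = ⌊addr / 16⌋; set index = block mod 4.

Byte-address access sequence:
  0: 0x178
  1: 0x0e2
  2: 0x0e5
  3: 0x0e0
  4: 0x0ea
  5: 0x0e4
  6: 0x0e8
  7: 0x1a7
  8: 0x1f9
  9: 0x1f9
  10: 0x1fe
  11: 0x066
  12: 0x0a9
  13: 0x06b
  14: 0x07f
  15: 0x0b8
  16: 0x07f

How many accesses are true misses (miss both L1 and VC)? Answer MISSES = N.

#0 0x178→b23/s3 MISS; vc=[]
#1 0xe2→b14/s2 MISS; vc=[]
#2 0xe5→b14/s2 L1-HIT; vc=[]
#3 0xe0→b14/s2 L1-HIT; vc=[]
#4 0xea→b14/s2 L1-HIT; vc=[]
#5 0xe4→b14/s2 L1-HIT; vc=[]
#6 0xe8→b14/s2 L1-HIT; vc=[]
#7 0x1a7→b26/s2 MISS; vc=[14]
#8 0x1f9→b31/s3 MISS; vc=[14,23]
#9 0x1f9→b31/s3 L1-HIT; vc=[14,23]
#10 0x1fe→b31/s3 L1-HIT; vc=[14,23]
#11 0x66→b6/s2 MISS; vc=[14,23,26]
#12 0xa9→b10/s2 MISS; vc=[14,23,26,6]
#13 0x6b→b6/s2 VC-HIT; vc=[14,23,26,10]
#14 0x7f→b7/s3 MISS; vc=[14,23,26,10,31]
#15 0xb8→b11/s3 MISS; vc=[23,26,10,31,7]
#16 0x7f→b7/s3 VC-HIT; vc=[23,26,10,31,11]

MISSES = 8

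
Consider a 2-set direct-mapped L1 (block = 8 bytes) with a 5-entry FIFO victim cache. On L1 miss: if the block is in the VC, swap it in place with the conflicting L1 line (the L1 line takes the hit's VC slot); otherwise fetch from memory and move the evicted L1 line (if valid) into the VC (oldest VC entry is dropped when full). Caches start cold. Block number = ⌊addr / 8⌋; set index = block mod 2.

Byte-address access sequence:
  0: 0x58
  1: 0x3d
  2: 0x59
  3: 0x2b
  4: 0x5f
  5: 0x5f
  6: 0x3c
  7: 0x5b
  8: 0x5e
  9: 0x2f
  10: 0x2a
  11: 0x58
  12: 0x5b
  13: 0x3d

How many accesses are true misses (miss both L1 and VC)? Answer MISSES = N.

MISSES = 3

0: 0x58 (blk 11, set 1) → MISS  vc=[]
1: 0x3d (blk 7, set 1) → MISS  vc=[11]
2: 0x59 (blk 11, set 1) → VC-HIT  vc=[7]
3: 0x2b (blk 5, set 1) → MISS  vc=[7, 11]
4: 0x5f (blk 11, set 1) → VC-HIT  vc=[7, 5]
5: 0x5f (blk 11, set 1) → L1-HIT  vc=[7, 5]
6: 0x3c (blk 7, set 1) → VC-HIT  vc=[11, 5]
7: 0x5b (blk 11, set 1) → VC-HIT  vc=[7, 5]
8: 0x5e (blk 11, set 1) → L1-HIT  vc=[7, 5]
9: 0x2f (blk 5, set 1) → VC-HIT  vc=[7, 11]
10: 0x2a (blk 5, set 1) → L1-HIT  vc=[7, 11]
11: 0x58 (blk 11, set 1) → VC-HIT  vc=[7, 5]
12: 0x5b (blk 11, set 1) → L1-HIT  vc=[7, 5]
13: 0x3d (blk 7, set 1) → VC-HIT  vc=[11, 5]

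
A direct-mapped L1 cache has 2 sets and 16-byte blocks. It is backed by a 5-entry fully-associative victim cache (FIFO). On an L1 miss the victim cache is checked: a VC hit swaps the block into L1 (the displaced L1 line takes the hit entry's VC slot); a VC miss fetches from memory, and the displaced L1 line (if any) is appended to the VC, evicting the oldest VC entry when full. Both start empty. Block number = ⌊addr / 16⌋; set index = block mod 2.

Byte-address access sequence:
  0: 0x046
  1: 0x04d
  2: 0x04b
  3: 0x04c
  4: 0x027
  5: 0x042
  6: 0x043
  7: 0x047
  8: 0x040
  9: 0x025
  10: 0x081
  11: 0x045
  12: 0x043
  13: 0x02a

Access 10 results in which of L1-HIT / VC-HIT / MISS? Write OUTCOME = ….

OUTCOME = MISS

0: 0x46 (blk 4, set 0) → MISS  vc=[]
1: 0x4d (blk 4, set 0) → L1-HIT  vc=[]
2: 0x4b (blk 4, set 0) → L1-HIT  vc=[]
3: 0x4c (blk 4, set 0) → L1-HIT  vc=[]
4: 0x27 (blk 2, set 0) → MISS  vc=[4]
5: 0x42 (blk 4, set 0) → VC-HIT  vc=[2]
6: 0x43 (blk 4, set 0) → L1-HIT  vc=[2]
7: 0x47 (blk 4, set 0) → L1-HIT  vc=[2]
8: 0x40 (blk 4, set 0) → L1-HIT  vc=[2]
9: 0x25 (blk 2, set 0) → VC-HIT  vc=[4]
10: 0x81 (blk 8, set 0) → MISS  vc=[4, 2]
11: 0x45 (blk 4, set 0) → VC-HIT  vc=[8, 2]
12: 0x43 (blk 4, set 0) → L1-HIT  vc=[8, 2]
13: 0x2a (blk 2, set 0) → VC-HIT  vc=[8, 4]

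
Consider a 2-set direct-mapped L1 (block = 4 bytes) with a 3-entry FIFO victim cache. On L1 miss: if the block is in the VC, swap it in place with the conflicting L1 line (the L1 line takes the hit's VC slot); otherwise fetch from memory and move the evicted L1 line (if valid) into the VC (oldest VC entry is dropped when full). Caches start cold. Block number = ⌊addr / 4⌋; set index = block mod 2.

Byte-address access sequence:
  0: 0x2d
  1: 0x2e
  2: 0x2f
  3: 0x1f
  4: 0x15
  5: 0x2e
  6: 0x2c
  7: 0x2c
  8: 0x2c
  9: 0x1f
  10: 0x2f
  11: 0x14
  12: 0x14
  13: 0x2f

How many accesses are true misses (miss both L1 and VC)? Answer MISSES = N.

  [0] addr=0x2d blk=11 s=1: MISS | VC []
  [1] addr=0x2e blk=11 s=1: L1-HIT | VC []
  [2] addr=0x2f blk=11 s=1: L1-HIT | VC []
  [3] addr=0x1f blk=7 s=1: MISS | VC [11]
  [4] addr=0x15 blk=5 s=1: MISS | VC [11, 7]
  [5] addr=0x2e blk=11 s=1: VC-HIT | VC [5, 7]
  [6] addr=0x2c blk=11 s=1: L1-HIT | VC [5, 7]
  [7] addr=0x2c blk=11 s=1: L1-HIT | VC [5, 7]
  [8] addr=0x2c blk=11 s=1: L1-HIT | VC [5, 7]
  [9] addr=0x1f blk=7 s=1: VC-HIT | VC [5, 11]
  [10] addr=0x2f blk=11 s=1: VC-HIT | VC [5, 7]
  [11] addr=0x14 blk=5 s=1: VC-HIT | VC [11, 7]
  [12] addr=0x14 blk=5 s=1: L1-HIT | VC [11, 7]
  [13] addr=0x2f blk=11 s=1: VC-HIT | VC [5, 7]

MISSES = 3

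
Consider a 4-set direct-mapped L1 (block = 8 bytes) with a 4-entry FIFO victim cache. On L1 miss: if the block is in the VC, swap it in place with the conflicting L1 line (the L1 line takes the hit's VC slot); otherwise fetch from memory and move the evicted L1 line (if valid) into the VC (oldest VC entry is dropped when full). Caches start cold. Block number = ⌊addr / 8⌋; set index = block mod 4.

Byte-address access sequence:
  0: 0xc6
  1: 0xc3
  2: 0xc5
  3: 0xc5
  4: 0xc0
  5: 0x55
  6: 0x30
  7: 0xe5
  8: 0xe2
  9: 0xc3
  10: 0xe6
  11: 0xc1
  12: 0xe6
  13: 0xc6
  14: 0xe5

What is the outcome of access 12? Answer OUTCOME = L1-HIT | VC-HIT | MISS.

#0 0xc6→b24/s0 MISS; vc=[]
#1 0xc3→b24/s0 L1-HIT; vc=[]
#2 0xc5→b24/s0 L1-HIT; vc=[]
#3 0xc5→b24/s0 L1-HIT; vc=[]
#4 0xc0→b24/s0 L1-HIT; vc=[]
#5 0x55→b10/s2 MISS; vc=[]
#6 0x30→b6/s2 MISS; vc=[10]
#7 0xe5→b28/s0 MISS; vc=[10,24]
#8 0xe2→b28/s0 L1-HIT; vc=[10,24]
#9 0xc3→b24/s0 VC-HIT; vc=[10,28]
#10 0xe6→b28/s0 VC-HIT; vc=[10,24]
#11 0xc1→b24/s0 VC-HIT; vc=[10,28]
#12 0xe6→b28/s0 VC-HIT; vc=[10,24]
#13 0xc6→b24/s0 VC-HIT; vc=[10,28]
#14 0xe5→b28/s0 VC-HIT; vc=[10,24]

OUTCOME = VC-HIT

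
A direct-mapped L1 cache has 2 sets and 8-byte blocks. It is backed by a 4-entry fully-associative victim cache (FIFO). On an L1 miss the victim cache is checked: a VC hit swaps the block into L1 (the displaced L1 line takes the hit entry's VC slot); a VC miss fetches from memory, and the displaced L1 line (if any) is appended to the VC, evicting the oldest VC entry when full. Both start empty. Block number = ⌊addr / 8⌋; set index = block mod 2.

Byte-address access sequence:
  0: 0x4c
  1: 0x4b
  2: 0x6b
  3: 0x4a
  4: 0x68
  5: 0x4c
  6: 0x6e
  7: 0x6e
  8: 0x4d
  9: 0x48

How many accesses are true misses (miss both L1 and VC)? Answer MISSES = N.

#0 0x4c→b9/s1 MISS; vc=[]
#1 0x4b→b9/s1 L1-HIT; vc=[]
#2 0x6b→b13/s1 MISS; vc=[9]
#3 0x4a→b9/s1 VC-HIT; vc=[13]
#4 0x68→b13/s1 VC-HIT; vc=[9]
#5 0x4c→b9/s1 VC-HIT; vc=[13]
#6 0x6e→b13/s1 VC-HIT; vc=[9]
#7 0x6e→b13/s1 L1-HIT; vc=[9]
#8 0x4d→b9/s1 VC-HIT; vc=[13]
#9 0x48→b9/s1 L1-HIT; vc=[13]

MISSES = 2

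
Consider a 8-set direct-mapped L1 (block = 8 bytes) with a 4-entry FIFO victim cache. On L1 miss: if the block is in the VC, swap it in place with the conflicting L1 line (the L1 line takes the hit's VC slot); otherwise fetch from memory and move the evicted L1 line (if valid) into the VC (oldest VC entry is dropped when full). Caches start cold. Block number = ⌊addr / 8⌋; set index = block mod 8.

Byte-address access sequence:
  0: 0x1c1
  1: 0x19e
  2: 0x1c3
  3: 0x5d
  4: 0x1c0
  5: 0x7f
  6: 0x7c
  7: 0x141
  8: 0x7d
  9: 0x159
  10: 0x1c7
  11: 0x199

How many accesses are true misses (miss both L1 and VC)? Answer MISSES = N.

#0 0x1c1→b56/s0 MISS; vc=[]
#1 0x19e→b51/s3 MISS; vc=[]
#2 0x1c3→b56/s0 L1-HIT; vc=[]
#3 0x5d→b11/s3 MISS; vc=[51]
#4 0x1c0→b56/s0 L1-HIT; vc=[51]
#5 0x7f→b15/s7 MISS; vc=[51]
#6 0x7c→b15/s7 L1-HIT; vc=[51]
#7 0x141→b40/s0 MISS; vc=[51,56]
#8 0x7d→b15/s7 L1-HIT; vc=[51,56]
#9 0x159→b43/s3 MISS; vc=[51,56,11]
#10 0x1c7→b56/s0 VC-HIT; vc=[51,40,11]
#11 0x199→b51/s3 VC-HIT; vc=[43,40,11]

MISSES = 6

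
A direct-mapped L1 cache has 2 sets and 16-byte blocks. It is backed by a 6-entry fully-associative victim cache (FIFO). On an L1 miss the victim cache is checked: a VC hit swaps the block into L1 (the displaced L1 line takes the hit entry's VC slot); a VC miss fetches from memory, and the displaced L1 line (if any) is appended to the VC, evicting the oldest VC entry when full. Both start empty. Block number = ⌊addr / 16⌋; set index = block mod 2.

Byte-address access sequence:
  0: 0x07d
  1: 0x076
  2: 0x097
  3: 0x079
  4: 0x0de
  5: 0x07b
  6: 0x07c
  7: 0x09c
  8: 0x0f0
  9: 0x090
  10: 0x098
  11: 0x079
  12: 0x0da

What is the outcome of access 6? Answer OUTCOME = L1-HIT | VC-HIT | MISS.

#0 0x7d→b7/s1 MISS; vc=[]
#1 0x76→b7/s1 L1-HIT; vc=[]
#2 0x97→b9/s1 MISS; vc=[7]
#3 0x79→b7/s1 VC-HIT; vc=[9]
#4 0xde→b13/s1 MISS; vc=[9,7]
#5 0x7b→b7/s1 VC-HIT; vc=[9,13]
#6 0x7c→b7/s1 L1-HIT; vc=[9,13]
#7 0x9c→b9/s1 VC-HIT; vc=[7,13]
#8 0xf0→b15/s1 MISS; vc=[7,13,9]
#9 0x90→b9/s1 VC-HIT; vc=[7,13,15]
#10 0x98→b9/s1 L1-HIT; vc=[7,13,15]
#11 0x79→b7/s1 VC-HIT; vc=[9,13,15]
#12 0xda→b13/s1 VC-HIT; vc=[9,7,15]

OUTCOME = L1-HIT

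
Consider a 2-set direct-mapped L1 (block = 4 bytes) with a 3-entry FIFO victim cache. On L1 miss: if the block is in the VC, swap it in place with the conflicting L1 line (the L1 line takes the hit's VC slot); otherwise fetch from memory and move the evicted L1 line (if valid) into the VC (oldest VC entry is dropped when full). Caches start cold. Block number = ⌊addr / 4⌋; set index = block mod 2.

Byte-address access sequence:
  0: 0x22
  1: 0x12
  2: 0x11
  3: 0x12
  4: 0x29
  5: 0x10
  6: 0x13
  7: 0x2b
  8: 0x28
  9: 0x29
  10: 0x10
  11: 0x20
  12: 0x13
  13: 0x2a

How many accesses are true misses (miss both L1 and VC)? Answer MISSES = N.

MISSES = 3

#0 0x22→b8/s0 MISS; vc=[]
#1 0x12→b4/s0 MISS; vc=[8]
#2 0x11→b4/s0 L1-HIT; vc=[8]
#3 0x12→b4/s0 L1-HIT; vc=[8]
#4 0x29→b10/s0 MISS; vc=[8,4]
#5 0x10→b4/s0 VC-HIT; vc=[8,10]
#6 0x13→b4/s0 L1-HIT; vc=[8,10]
#7 0x2b→b10/s0 VC-HIT; vc=[8,4]
#8 0x28→b10/s0 L1-HIT; vc=[8,4]
#9 0x29→b10/s0 L1-HIT; vc=[8,4]
#10 0x10→b4/s0 VC-HIT; vc=[8,10]
#11 0x20→b8/s0 VC-HIT; vc=[4,10]
#12 0x13→b4/s0 VC-HIT; vc=[8,10]
#13 0x2a→b10/s0 VC-HIT; vc=[8,4]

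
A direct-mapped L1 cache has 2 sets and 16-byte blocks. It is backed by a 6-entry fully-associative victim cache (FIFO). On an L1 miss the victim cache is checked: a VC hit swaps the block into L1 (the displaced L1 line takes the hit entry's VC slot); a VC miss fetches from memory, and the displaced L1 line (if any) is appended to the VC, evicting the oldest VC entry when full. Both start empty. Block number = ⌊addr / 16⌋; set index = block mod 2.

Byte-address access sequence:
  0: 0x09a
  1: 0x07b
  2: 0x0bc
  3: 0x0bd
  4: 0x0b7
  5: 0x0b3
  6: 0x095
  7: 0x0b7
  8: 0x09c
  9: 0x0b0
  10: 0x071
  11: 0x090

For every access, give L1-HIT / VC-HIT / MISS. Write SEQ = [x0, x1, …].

SEQ = [MISS, MISS, MISS, L1-HIT, L1-HIT, L1-HIT, VC-HIT, VC-HIT, VC-HIT, VC-HIT, VC-HIT, VC-HIT]

0: 0x9a (blk 9, set 1) → MISS  vc=[]
1: 0x7b (blk 7, set 1) → MISS  vc=[9]
2: 0xbc (blk 11, set 1) → MISS  vc=[9, 7]
3: 0xbd (blk 11, set 1) → L1-HIT  vc=[9, 7]
4: 0xb7 (blk 11, set 1) → L1-HIT  vc=[9, 7]
5: 0xb3 (blk 11, set 1) → L1-HIT  vc=[9, 7]
6: 0x95 (blk 9, set 1) → VC-HIT  vc=[11, 7]
7: 0xb7 (blk 11, set 1) → VC-HIT  vc=[9, 7]
8: 0x9c (blk 9, set 1) → VC-HIT  vc=[11, 7]
9: 0xb0 (blk 11, set 1) → VC-HIT  vc=[9, 7]
10: 0x71 (blk 7, set 1) → VC-HIT  vc=[9, 11]
11: 0x90 (blk 9, set 1) → VC-HIT  vc=[7, 11]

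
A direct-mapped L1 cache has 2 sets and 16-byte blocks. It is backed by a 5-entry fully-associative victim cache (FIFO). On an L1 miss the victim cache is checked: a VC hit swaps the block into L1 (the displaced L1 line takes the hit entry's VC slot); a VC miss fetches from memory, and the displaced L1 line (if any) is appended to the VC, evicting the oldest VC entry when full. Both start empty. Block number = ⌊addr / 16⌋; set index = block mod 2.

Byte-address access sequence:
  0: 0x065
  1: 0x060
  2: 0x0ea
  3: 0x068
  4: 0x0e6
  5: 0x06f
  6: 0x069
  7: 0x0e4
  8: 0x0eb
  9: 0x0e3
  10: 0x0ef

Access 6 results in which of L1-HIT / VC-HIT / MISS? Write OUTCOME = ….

0: 0x65 (blk 6, set 0) → MISS  vc=[]
1: 0x60 (blk 6, set 0) → L1-HIT  vc=[]
2: 0xea (blk 14, set 0) → MISS  vc=[6]
3: 0x68 (blk 6, set 0) → VC-HIT  vc=[14]
4: 0xe6 (blk 14, set 0) → VC-HIT  vc=[6]
5: 0x6f (blk 6, set 0) → VC-HIT  vc=[14]
6: 0x69 (blk 6, set 0) → L1-HIT  vc=[14]
7: 0xe4 (blk 14, set 0) → VC-HIT  vc=[6]
8: 0xeb (blk 14, set 0) → L1-HIT  vc=[6]
9: 0xe3 (blk 14, set 0) → L1-HIT  vc=[6]
10: 0xef (blk 14, set 0) → L1-HIT  vc=[6]

OUTCOME = L1-HIT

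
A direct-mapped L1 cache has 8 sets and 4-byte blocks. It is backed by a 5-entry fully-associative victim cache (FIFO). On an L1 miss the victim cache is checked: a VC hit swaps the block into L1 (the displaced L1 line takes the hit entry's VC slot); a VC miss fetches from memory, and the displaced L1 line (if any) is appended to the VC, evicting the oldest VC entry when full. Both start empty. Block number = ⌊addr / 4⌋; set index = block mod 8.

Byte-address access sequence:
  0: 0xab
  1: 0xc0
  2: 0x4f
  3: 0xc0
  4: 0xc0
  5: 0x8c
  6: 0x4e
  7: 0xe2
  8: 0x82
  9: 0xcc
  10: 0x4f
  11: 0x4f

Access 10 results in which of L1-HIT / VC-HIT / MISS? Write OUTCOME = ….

OUTCOME = VC-HIT

  [0] addr=0xab blk=42 s=2: MISS | VC []
  [1] addr=0xc0 blk=48 s=0: MISS | VC []
  [2] addr=0x4f blk=19 s=3: MISS | VC []
  [3] addr=0xc0 blk=48 s=0: L1-HIT | VC []
  [4] addr=0xc0 blk=48 s=0: L1-HIT | VC []
  [5] addr=0x8c blk=35 s=3: MISS | VC [19]
  [6] addr=0x4e blk=19 s=3: VC-HIT | VC [35]
  [7] addr=0xe2 blk=56 s=0: MISS | VC [35, 48]
  [8] addr=0x82 blk=32 s=0: MISS | VC [35, 48, 56]
  [9] addr=0xcc blk=51 s=3: MISS | VC [35, 48, 56, 19]
  [10] addr=0x4f blk=19 s=3: VC-HIT | VC [35, 48, 56, 51]
  [11] addr=0x4f blk=19 s=3: L1-HIT | VC [35, 48, 56, 51]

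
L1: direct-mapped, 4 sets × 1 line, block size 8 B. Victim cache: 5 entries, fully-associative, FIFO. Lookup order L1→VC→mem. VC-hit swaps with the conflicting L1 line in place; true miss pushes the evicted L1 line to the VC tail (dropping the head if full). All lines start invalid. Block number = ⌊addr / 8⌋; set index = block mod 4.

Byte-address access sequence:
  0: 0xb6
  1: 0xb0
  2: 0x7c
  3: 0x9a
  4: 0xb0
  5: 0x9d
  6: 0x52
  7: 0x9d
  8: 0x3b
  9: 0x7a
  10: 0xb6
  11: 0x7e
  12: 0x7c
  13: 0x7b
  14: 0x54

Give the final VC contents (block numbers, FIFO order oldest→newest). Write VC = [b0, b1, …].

#0 0xb6→b22/s2 MISS; vc=[]
#1 0xb0→b22/s2 L1-HIT; vc=[]
#2 0x7c→b15/s3 MISS; vc=[]
#3 0x9a→b19/s3 MISS; vc=[15]
#4 0xb0→b22/s2 L1-HIT; vc=[15]
#5 0x9d→b19/s3 L1-HIT; vc=[15]
#6 0x52→b10/s2 MISS; vc=[15,22]
#7 0x9d→b19/s3 L1-HIT; vc=[15,22]
#8 0x3b→b7/s3 MISS; vc=[15,22,19]
#9 0x7a→b15/s3 VC-HIT; vc=[7,22,19]
#10 0xb6→b22/s2 VC-HIT; vc=[7,10,19]
#11 0x7e→b15/s3 L1-HIT; vc=[7,10,19]
#12 0x7c→b15/s3 L1-HIT; vc=[7,10,19]
#13 0x7b→b15/s3 L1-HIT; vc=[7,10,19]
#14 0x54→b10/s2 VC-HIT; vc=[7,22,19]

VC = [7, 22, 19]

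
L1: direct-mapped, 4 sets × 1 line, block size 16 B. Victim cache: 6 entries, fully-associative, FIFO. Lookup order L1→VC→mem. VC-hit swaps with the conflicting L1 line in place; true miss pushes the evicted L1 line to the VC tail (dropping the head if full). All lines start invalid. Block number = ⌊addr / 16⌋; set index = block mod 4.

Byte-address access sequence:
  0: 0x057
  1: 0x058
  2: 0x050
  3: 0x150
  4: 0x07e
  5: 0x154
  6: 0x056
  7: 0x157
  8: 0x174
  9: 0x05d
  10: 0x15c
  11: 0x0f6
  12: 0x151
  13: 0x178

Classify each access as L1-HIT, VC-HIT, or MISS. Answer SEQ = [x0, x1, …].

  [0] addr=0x57 blk=5 s=1: MISS | VC []
  [1] addr=0x58 blk=5 s=1: L1-HIT | VC []
  [2] addr=0x50 blk=5 s=1: L1-HIT | VC []
  [3] addr=0x150 blk=21 s=1: MISS | VC [5]
  [4] addr=0x7e blk=7 s=3: MISS | VC [5]
  [5] addr=0x154 blk=21 s=1: L1-HIT | VC [5]
  [6] addr=0x56 blk=5 s=1: VC-HIT | VC [21]
  [7] addr=0x157 blk=21 s=1: VC-HIT | VC [5]
  [8] addr=0x174 blk=23 s=3: MISS | VC [5, 7]
  [9] addr=0x5d blk=5 s=1: VC-HIT | VC [21, 7]
  [10] addr=0x15c blk=21 s=1: VC-HIT | VC [5, 7]
  [11] addr=0xf6 blk=15 s=3: MISS | VC [5, 7, 23]
  [12] addr=0x151 blk=21 s=1: L1-HIT | VC [5, 7, 23]
  [13] addr=0x178 blk=23 s=3: VC-HIT | VC [5, 7, 15]

SEQ = [MISS, L1-HIT, L1-HIT, MISS, MISS, L1-HIT, VC-HIT, VC-HIT, MISS, VC-HIT, VC-HIT, MISS, L1-HIT, VC-HIT]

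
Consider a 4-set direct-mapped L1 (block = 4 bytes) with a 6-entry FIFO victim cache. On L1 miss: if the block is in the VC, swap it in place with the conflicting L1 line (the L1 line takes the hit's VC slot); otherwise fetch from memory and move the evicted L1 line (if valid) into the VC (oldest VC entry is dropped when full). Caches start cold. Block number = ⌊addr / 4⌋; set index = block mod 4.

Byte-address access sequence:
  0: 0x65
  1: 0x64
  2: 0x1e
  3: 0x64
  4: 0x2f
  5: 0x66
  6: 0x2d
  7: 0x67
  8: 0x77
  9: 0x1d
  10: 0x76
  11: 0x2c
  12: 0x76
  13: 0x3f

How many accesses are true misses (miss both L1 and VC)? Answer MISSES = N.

#0 0x65→b25/s1 MISS; vc=[]
#1 0x64→b25/s1 L1-HIT; vc=[]
#2 0x1e→b7/s3 MISS; vc=[]
#3 0x64→b25/s1 L1-HIT; vc=[]
#4 0x2f→b11/s3 MISS; vc=[7]
#5 0x66→b25/s1 L1-HIT; vc=[7]
#6 0x2d→b11/s3 L1-HIT; vc=[7]
#7 0x67→b25/s1 L1-HIT; vc=[7]
#8 0x77→b29/s1 MISS; vc=[7,25]
#9 0x1d→b7/s3 VC-HIT; vc=[11,25]
#10 0x76→b29/s1 L1-HIT; vc=[11,25]
#11 0x2c→b11/s3 VC-HIT; vc=[7,25]
#12 0x76→b29/s1 L1-HIT; vc=[7,25]
#13 0x3f→b15/s3 MISS; vc=[7,25,11]

MISSES = 5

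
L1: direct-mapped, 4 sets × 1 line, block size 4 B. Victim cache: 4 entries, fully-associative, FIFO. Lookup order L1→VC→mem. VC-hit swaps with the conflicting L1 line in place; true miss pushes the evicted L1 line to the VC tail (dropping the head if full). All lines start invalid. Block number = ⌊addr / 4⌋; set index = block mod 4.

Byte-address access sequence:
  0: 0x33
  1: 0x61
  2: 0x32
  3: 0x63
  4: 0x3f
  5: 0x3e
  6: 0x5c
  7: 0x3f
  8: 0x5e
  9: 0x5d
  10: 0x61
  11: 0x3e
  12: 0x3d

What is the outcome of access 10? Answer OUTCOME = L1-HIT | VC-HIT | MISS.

OUTCOME = L1-HIT

#0 0x33→b12/s0 MISS; vc=[]
#1 0x61→b24/s0 MISS; vc=[12]
#2 0x32→b12/s0 VC-HIT; vc=[24]
#3 0x63→b24/s0 VC-HIT; vc=[12]
#4 0x3f→b15/s3 MISS; vc=[12]
#5 0x3e→b15/s3 L1-HIT; vc=[12]
#6 0x5c→b23/s3 MISS; vc=[12,15]
#7 0x3f→b15/s3 VC-HIT; vc=[12,23]
#8 0x5e→b23/s3 VC-HIT; vc=[12,15]
#9 0x5d→b23/s3 L1-HIT; vc=[12,15]
#10 0x61→b24/s0 L1-HIT; vc=[12,15]
#11 0x3e→b15/s3 VC-HIT; vc=[12,23]
#12 0x3d→b15/s3 L1-HIT; vc=[12,23]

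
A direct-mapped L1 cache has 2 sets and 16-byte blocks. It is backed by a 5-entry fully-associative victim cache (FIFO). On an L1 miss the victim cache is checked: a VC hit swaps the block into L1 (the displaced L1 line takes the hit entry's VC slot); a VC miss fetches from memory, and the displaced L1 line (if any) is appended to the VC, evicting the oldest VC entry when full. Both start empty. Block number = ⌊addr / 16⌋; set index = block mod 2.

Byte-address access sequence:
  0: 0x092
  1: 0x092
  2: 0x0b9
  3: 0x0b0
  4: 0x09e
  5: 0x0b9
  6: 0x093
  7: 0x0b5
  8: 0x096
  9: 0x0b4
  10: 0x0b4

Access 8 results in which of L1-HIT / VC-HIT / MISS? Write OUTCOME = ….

OUTCOME = VC-HIT

0: 0x92 (blk 9, set 1) → MISS  vc=[]
1: 0x92 (blk 9, set 1) → L1-HIT  vc=[]
2: 0xb9 (blk 11, set 1) → MISS  vc=[9]
3: 0xb0 (blk 11, set 1) → L1-HIT  vc=[9]
4: 0x9e (blk 9, set 1) → VC-HIT  vc=[11]
5: 0xb9 (blk 11, set 1) → VC-HIT  vc=[9]
6: 0x93 (blk 9, set 1) → VC-HIT  vc=[11]
7: 0xb5 (blk 11, set 1) → VC-HIT  vc=[9]
8: 0x96 (blk 9, set 1) → VC-HIT  vc=[11]
9: 0xb4 (blk 11, set 1) → VC-HIT  vc=[9]
10: 0xb4 (blk 11, set 1) → L1-HIT  vc=[9]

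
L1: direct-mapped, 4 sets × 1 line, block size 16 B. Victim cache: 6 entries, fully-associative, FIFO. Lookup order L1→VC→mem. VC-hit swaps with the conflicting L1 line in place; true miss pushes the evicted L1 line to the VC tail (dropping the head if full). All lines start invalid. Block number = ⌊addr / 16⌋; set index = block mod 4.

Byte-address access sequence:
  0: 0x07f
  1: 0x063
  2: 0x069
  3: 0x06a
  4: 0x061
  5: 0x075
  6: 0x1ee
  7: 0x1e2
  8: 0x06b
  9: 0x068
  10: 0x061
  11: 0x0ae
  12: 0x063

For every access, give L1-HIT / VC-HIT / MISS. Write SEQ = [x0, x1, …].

#0 0x7f→b7/s3 MISS; vc=[]
#1 0x63→b6/s2 MISS; vc=[]
#2 0x69→b6/s2 L1-HIT; vc=[]
#3 0x6a→b6/s2 L1-HIT; vc=[]
#4 0x61→b6/s2 L1-HIT; vc=[]
#5 0x75→b7/s3 L1-HIT; vc=[]
#6 0x1ee→b30/s2 MISS; vc=[6]
#7 0x1e2→b30/s2 L1-HIT; vc=[6]
#8 0x6b→b6/s2 VC-HIT; vc=[30]
#9 0x68→b6/s2 L1-HIT; vc=[30]
#10 0x61→b6/s2 L1-HIT; vc=[30]
#11 0xae→b10/s2 MISS; vc=[30,6]
#12 0x63→b6/s2 VC-HIT; vc=[30,10]

SEQ = [MISS, MISS, L1-HIT, L1-HIT, L1-HIT, L1-HIT, MISS, L1-HIT, VC-HIT, L1-HIT, L1-HIT, MISS, VC-HIT]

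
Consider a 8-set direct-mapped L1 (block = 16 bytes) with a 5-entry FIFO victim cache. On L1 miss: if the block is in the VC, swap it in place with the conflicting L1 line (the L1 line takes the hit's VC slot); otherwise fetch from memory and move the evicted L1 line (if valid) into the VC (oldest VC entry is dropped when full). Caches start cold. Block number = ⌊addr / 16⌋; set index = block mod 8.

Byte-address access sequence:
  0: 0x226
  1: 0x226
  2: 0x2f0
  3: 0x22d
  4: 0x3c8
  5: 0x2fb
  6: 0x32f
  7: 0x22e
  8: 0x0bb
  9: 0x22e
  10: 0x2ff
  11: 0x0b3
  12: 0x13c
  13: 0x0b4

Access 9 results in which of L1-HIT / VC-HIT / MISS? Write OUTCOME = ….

OUTCOME = L1-HIT

#0 0x226→b34/s2 MISS; vc=[]
#1 0x226→b34/s2 L1-HIT; vc=[]
#2 0x2f0→b47/s7 MISS; vc=[]
#3 0x22d→b34/s2 L1-HIT; vc=[]
#4 0x3c8→b60/s4 MISS; vc=[]
#5 0x2fb→b47/s7 L1-HIT; vc=[]
#6 0x32f→b50/s2 MISS; vc=[34]
#7 0x22e→b34/s2 VC-HIT; vc=[50]
#8 0xbb→b11/s3 MISS; vc=[50]
#9 0x22e→b34/s2 L1-HIT; vc=[50]
#10 0x2ff→b47/s7 L1-HIT; vc=[50]
#11 0xb3→b11/s3 L1-HIT; vc=[50]
#12 0x13c→b19/s3 MISS; vc=[50,11]
#13 0xb4→b11/s3 VC-HIT; vc=[50,19]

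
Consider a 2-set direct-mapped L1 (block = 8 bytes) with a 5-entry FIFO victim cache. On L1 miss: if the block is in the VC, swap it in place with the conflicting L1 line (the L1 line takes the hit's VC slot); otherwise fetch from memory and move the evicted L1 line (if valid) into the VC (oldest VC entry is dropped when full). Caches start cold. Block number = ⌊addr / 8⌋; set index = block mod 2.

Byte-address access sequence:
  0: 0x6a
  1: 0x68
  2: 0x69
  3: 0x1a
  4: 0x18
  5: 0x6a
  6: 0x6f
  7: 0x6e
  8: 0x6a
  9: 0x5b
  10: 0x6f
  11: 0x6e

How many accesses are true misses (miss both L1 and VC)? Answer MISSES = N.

#0 0x6a→b13/s1 MISS; vc=[]
#1 0x68→b13/s1 L1-HIT; vc=[]
#2 0x69→b13/s1 L1-HIT; vc=[]
#3 0x1a→b3/s1 MISS; vc=[13]
#4 0x18→b3/s1 L1-HIT; vc=[13]
#5 0x6a→b13/s1 VC-HIT; vc=[3]
#6 0x6f→b13/s1 L1-HIT; vc=[3]
#7 0x6e→b13/s1 L1-HIT; vc=[3]
#8 0x6a→b13/s1 L1-HIT; vc=[3]
#9 0x5b→b11/s1 MISS; vc=[3,13]
#10 0x6f→b13/s1 VC-HIT; vc=[3,11]
#11 0x6e→b13/s1 L1-HIT; vc=[3,11]

MISSES = 3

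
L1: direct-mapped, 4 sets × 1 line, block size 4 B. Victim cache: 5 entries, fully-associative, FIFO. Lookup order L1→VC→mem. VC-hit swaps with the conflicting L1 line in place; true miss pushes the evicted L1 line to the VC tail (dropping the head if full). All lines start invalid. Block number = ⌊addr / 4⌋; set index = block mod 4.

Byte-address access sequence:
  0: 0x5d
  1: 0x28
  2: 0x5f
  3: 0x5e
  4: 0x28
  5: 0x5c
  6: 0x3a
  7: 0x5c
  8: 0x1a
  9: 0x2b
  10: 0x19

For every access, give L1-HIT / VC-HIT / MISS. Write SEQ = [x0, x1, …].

  [0] addr=0x5d blk=23 s=3: MISS | VC []
  [1] addr=0x28 blk=10 s=2: MISS | VC []
  [2] addr=0x5f blk=23 s=3: L1-HIT | VC []
  [3] addr=0x5e blk=23 s=3: L1-HIT | VC []
  [4] addr=0x28 blk=10 s=2: L1-HIT | VC []
  [5] addr=0x5c blk=23 s=3: L1-HIT | VC []
  [6] addr=0x3a blk=14 s=2: MISS | VC [10]
  [7] addr=0x5c blk=23 s=3: L1-HIT | VC [10]
  [8] addr=0x1a blk=6 s=2: MISS | VC [10, 14]
  [9] addr=0x2b blk=10 s=2: VC-HIT | VC [6, 14]
  [10] addr=0x19 blk=6 s=2: VC-HIT | VC [10, 14]

SEQ = [MISS, MISS, L1-HIT, L1-HIT, L1-HIT, L1-HIT, MISS, L1-HIT, MISS, VC-HIT, VC-HIT]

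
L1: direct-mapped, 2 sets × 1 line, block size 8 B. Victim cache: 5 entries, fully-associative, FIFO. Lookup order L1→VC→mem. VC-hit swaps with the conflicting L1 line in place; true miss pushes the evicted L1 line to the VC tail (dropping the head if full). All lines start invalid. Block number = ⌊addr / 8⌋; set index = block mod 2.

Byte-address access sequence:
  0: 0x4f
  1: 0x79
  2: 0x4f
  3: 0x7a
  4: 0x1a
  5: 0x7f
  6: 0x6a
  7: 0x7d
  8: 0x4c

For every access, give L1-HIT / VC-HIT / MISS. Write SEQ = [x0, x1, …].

  [0] addr=0x4f blk=9 s=1: MISS | VC []
  [1] addr=0x79 blk=15 s=1: MISS | VC [9]
  [2] addr=0x4f blk=9 s=1: VC-HIT | VC [15]
  [3] addr=0x7a blk=15 s=1: VC-HIT | VC [9]
  [4] addr=0x1a blk=3 s=1: MISS | VC [9, 15]
  [5] addr=0x7f blk=15 s=1: VC-HIT | VC [9, 3]
  [6] addr=0x6a blk=13 s=1: MISS | VC [9, 3, 15]
  [7] addr=0x7d blk=15 s=1: VC-HIT | VC [9, 3, 13]
  [8] addr=0x4c blk=9 s=1: VC-HIT | VC [15, 3, 13]

SEQ = [MISS, MISS, VC-HIT, VC-HIT, MISS, VC-HIT, MISS, VC-HIT, VC-HIT]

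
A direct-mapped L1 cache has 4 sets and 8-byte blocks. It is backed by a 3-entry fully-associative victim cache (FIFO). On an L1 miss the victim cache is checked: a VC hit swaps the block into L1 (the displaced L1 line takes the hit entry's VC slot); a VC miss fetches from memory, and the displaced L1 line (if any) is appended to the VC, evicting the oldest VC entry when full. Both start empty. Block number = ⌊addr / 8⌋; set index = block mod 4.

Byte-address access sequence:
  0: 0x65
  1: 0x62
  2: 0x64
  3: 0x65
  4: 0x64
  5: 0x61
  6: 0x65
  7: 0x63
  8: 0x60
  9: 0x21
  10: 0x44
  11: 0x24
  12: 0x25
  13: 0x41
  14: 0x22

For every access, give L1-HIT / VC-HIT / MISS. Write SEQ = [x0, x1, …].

SEQ = [MISS, L1-HIT, L1-HIT, L1-HIT, L1-HIT, L1-HIT, L1-HIT, L1-HIT, L1-HIT, MISS, MISS, VC-HIT, L1-HIT, VC-HIT, VC-HIT]

#0 0x65→b12/s0 MISS; vc=[]
#1 0x62→b12/s0 L1-HIT; vc=[]
#2 0x64→b12/s0 L1-HIT; vc=[]
#3 0x65→b12/s0 L1-HIT; vc=[]
#4 0x64→b12/s0 L1-HIT; vc=[]
#5 0x61→b12/s0 L1-HIT; vc=[]
#6 0x65→b12/s0 L1-HIT; vc=[]
#7 0x63→b12/s0 L1-HIT; vc=[]
#8 0x60→b12/s0 L1-HIT; vc=[]
#9 0x21→b4/s0 MISS; vc=[12]
#10 0x44→b8/s0 MISS; vc=[12,4]
#11 0x24→b4/s0 VC-HIT; vc=[12,8]
#12 0x25→b4/s0 L1-HIT; vc=[12,8]
#13 0x41→b8/s0 VC-HIT; vc=[12,4]
#14 0x22→b4/s0 VC-HIT; vc=[12,8]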